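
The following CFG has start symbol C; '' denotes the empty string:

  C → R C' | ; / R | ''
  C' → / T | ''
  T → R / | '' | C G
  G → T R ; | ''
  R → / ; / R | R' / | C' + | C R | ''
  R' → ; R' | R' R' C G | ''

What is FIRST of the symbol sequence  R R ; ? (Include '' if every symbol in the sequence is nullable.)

{ +, /, ; }

Add FIRST(R)\{''} = { +, /, ; }; R is nullable, continue.
Add FIRST(R)\{''} = { +, /, ; }; R is nullable, continue.
; is a terminal; add {;} and stop.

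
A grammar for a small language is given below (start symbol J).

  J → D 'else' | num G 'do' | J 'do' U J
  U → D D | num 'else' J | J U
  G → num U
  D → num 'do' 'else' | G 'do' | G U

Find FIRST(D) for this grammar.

{ num }

D → num 'do' 'else' contributes {num}.
From D → G 'do': add FIRST(G) = { num }.
From D → G U: add FIRST(G) = { num }.
Union: FIRST(D) = { num }.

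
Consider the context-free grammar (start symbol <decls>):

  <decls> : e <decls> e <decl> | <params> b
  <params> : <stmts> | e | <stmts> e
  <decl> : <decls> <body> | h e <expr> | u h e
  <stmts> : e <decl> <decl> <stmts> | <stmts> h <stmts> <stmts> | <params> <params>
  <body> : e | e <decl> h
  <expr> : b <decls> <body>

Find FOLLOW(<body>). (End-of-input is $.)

In <decl> : <decls> <body>: <body> is at the end, add FOLLOW(<decl>) = { $, e, h, u }.
In <expr> : b <decls> <body>: <body> is at the end, add FOLLOW(<expr>) = { $, e, h, u }.
Union: FOLLOW(<body>) = { $, e, h, u }.

{ $, e, h, u }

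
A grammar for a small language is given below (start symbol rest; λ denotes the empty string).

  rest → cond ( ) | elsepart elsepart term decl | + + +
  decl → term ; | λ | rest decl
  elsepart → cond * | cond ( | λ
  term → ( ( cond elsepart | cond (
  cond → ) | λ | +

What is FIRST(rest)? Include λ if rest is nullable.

From rest → cond ( ): cond nullable, take FIRST(cond) ∪ {(} = { (, ), + }.
From rest → elsepart elsepart term decl: elsepart, elsepart nullable, take FIRST(elsepart) ∪ FIRST(elsepart) ∪ FIRST(term) = { (, ), *, + }.
rest → + + + contributes {+}.
Union: FIRST(rest) = { (, ), *, + }.

{ (, ), *, + }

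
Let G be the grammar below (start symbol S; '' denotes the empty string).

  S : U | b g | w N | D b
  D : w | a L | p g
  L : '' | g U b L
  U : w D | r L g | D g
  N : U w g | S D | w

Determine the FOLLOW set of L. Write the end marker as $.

In D : a L: L is at the end, add FOLLOW(D) = { $, a, b, g, p, w }.
In L : g U b L: L is at the end, add FOLLOW(L) = { $, a, b, g, p, w }.
In U : r L g: add FIRST(g) = { g }.
Union: FOLLOW(L) = { $, a, b, g, p, w }.

{ $, a, b, g, p, w }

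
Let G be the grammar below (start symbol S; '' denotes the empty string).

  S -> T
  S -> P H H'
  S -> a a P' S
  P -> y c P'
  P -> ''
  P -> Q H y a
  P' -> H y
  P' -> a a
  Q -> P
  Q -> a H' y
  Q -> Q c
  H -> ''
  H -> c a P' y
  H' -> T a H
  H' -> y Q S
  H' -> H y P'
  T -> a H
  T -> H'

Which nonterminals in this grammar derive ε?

{ H, P, Q }

Directly nullable (have an ''-production): P, H.
Q -> P with every symbol nullable, so Q is nullable.
No other nonterminal has a production whose RHS symbols are all nullable.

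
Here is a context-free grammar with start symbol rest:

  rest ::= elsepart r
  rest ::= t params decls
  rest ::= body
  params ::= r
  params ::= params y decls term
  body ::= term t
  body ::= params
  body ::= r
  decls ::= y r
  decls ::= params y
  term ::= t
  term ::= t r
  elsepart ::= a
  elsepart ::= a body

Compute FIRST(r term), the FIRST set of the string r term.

r is a terminal; add {r} and stop.

{ r }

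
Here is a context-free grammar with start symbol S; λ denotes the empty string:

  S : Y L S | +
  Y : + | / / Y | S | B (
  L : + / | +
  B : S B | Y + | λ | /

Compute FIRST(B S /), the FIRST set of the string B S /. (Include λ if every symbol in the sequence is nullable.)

{ (, +, / }

Add FIRST(B)\{λ} = { (, +, / }; B is nullable, continue.
Add FIRST(S) = { (, +, / }; S is not nullable, stop.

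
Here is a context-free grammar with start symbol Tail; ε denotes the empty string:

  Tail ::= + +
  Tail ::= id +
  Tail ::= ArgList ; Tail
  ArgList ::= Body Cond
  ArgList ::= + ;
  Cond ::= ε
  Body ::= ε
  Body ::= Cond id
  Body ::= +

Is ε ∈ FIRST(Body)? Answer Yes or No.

Yes

Body has an ε-production, so Body ⇒ ε.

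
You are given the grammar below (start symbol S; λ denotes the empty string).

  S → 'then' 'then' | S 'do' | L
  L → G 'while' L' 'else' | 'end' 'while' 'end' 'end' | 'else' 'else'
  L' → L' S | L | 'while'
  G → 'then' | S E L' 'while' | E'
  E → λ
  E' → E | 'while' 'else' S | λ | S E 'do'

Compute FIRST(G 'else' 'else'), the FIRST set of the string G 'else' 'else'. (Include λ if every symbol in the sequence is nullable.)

Add FIRST(G)\{λ} = { 'else', 'end', 'then', 'while' }; G is nullable, continue.
'else' is a terminal; add {'else'} and stop.

{ 'else', 'end', 'then', 'while' }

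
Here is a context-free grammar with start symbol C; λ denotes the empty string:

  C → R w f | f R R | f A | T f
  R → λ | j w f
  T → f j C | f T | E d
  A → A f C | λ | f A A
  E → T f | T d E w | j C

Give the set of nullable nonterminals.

{ A, R }

Directly nullable (have an λ-production): R, A.
No other nonterminal has a production whose RHS symbols are all nullable.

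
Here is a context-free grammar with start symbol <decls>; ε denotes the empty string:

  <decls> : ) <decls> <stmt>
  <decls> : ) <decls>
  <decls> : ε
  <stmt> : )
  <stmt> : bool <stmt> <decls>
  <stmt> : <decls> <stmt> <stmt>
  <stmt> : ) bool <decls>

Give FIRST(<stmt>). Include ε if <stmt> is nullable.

{ ), bool }

<stmt> : ) contributes {)}.
<stmt> : bool <stmt> <decls> contributes {bool}.
From <stmt> : <decls> <stmt> <stmt>: <decls> nullable, take FIRST(<decls>) ∪ FIRST(<stmt>) = { ), bool }.
<stmt> : ) bool <decls> contributes {)}.
Union: FIRST(<stmt>) = { ), bool }.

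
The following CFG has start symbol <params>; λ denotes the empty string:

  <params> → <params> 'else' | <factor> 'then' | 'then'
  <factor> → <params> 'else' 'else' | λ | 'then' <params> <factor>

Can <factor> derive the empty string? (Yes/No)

Yes

<factor> has an λ-production, so <factor> ⇒ λ.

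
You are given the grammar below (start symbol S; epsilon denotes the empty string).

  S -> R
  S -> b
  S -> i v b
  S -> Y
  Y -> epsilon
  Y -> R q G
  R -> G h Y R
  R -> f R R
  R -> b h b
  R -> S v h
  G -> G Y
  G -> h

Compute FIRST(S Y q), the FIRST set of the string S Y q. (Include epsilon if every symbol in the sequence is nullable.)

{ b, f, h, i, q, v }

Add FIRST(S)\{epsilon} = { b, f, h, i, v }; S is nullable, continue.
Add FIRST(Y)\{epsilon} = { b, f, h, i, v }; Y is nullable, continue.
q is a terminal; add {q} and stop.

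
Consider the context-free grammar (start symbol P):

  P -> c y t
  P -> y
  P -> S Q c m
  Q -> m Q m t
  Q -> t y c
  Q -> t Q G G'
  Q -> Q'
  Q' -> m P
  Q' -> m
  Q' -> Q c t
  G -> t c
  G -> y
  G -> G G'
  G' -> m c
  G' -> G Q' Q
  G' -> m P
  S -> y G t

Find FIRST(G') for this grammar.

{ m, t, y }

G' -> m c contributes {m}.
From G' -> G Q' Q: add FIRST(G) = { t, y }.
G' -> m P contributes {m}.
Union: FIRST(G') = { m, t, y }.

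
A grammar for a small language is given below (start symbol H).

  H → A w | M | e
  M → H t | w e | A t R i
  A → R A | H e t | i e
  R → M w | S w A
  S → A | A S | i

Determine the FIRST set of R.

{ e, i, w }

From R → M w: add FIRST(M) = { e, i, w }.
From R → S w A: add FIRST(S) = { e, i, w }.
Union: FIRST(R) = { e, i, w }.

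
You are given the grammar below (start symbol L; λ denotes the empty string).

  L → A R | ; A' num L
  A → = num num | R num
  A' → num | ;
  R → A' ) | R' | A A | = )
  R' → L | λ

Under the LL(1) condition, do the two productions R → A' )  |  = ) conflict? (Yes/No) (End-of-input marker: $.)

FIRST(A' )) = { ;, num } and FIRST(= )) = { = }.
The FIRST sets are disjoint and neither alternative is nullable — no conflict.

No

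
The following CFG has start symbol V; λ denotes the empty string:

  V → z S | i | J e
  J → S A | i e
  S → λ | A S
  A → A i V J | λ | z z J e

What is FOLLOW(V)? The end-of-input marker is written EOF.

{ EOF, e, i, z }

V is the start symbol, so EOF ∈ FOLLOW(V).
In A → A i V J: add FIRST(J)\{λ} = { i, z }.
  Since J is nullable, also add FOLLOW(A) = { EOF, e, i, z }.
Union: FOLLOW(V) = { EOF, e, i, z }.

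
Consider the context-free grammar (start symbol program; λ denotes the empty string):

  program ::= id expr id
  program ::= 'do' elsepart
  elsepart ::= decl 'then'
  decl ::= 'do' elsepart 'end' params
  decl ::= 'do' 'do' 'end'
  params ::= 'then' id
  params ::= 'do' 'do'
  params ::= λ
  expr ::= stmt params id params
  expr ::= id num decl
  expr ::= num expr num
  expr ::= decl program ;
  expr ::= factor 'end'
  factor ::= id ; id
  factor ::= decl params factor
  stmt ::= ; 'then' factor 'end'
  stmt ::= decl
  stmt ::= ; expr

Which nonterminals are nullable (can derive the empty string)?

Directly nullable (have an λ-production): params.
No other nonterminal has a production whose RHS symbols are all nullable.

{ params }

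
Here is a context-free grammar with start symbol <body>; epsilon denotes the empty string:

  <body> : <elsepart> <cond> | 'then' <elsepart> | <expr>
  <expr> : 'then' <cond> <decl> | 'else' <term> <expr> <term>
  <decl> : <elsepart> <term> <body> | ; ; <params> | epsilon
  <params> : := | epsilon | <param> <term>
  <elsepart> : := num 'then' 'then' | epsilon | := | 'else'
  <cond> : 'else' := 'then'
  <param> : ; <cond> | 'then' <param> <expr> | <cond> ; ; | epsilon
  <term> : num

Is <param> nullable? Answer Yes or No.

Yes

<param> has an epsilon-production, so <param> ⇒ epsilon.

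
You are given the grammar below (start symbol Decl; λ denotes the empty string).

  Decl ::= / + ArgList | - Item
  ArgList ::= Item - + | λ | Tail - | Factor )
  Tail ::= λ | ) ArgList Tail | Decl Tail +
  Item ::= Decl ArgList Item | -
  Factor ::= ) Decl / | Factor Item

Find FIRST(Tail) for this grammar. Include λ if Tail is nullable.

Tail ::= λ contributes λ.
Tail ::= ) ArgList Tail contributes {)}.
From Tail ::= Decl Tail +: add FIRST(Decl) = { -, / }.
Union: FIRST(Tail) = { ), -, /, λ }.

{ ), -, /, λ }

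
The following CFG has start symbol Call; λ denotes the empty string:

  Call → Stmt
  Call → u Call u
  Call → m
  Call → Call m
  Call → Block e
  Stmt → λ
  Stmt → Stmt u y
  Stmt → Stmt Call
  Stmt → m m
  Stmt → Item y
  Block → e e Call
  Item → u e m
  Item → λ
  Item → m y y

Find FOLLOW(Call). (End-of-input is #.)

{ #, e, m, u, y }

Call is the start symbol, so # ∈ FOLLOW(Call).
In Call → u Call u: add FIRST(u) = { u }.
In Call → Call m: add FIRST(m) = { m }.
In Stmt → Stmt Call: Call is at the end, add FOLLOW(Stmt) = { #, e, m, u, y }.
In Block → e e Call: Call is at the end, add FOLLOW(Block) = { e }.
Union: FOLLOW(Call) = { #, e, m, u, y }.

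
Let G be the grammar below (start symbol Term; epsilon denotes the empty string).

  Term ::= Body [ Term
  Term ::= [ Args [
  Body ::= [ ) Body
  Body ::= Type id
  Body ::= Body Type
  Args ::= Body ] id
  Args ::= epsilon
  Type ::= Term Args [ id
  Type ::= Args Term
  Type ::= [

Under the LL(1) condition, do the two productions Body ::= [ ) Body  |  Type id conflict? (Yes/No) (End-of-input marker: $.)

Yes

FIRST([ ) Body) = { [ } and FIRST(Type id) = { [ }.
Both contain [, so the two alternatives are not disjoint — LL(1) conflict.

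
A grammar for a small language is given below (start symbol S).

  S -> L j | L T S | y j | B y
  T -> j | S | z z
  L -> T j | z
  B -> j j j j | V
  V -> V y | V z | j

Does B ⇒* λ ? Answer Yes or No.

No

No nonterminal in this grammar is nullable.
No production of B has an RHS whose symbols are all nullable, so B is not nullable.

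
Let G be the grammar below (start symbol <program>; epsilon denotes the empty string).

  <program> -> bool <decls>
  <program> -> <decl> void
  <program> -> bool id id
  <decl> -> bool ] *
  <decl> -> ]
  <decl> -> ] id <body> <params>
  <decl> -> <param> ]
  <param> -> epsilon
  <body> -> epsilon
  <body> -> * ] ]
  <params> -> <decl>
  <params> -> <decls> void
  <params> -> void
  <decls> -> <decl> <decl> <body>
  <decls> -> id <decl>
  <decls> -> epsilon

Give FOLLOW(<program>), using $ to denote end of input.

{ $ }

<program> is the start symbol, so $ ∈ FOLLOW(<program>).
Union: FOLLOW(<program>) = { $ }.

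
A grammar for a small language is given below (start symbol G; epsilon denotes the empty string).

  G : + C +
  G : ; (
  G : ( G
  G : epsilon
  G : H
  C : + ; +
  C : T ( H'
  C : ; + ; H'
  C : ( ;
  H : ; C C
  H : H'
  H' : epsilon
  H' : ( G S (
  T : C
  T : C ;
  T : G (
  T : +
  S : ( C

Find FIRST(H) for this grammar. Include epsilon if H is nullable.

H : ; C C contributes {;}.
From H : H': add FIRST(H') = { (, epsilon } (including epsilon since H' is nullable).
Union: FIRST(H) = { (, ;, epsilon }.

{ (, ;, epsilon }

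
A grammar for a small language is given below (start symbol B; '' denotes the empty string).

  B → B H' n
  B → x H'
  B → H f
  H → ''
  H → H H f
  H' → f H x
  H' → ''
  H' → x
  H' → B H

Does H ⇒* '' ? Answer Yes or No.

Yes

H has an ''-production, so H ⇒ ''.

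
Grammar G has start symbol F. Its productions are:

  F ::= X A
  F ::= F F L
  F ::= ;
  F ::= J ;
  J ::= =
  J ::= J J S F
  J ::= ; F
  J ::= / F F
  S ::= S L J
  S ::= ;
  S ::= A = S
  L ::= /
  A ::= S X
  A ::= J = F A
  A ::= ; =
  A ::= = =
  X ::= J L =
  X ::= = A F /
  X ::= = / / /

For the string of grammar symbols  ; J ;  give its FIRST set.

; is a terminal; add {;} and stop.

{ ; }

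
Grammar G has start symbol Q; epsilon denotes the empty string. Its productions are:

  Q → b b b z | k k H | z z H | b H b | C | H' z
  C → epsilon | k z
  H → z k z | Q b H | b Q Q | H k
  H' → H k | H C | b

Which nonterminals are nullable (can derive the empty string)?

Directly nullable (have an epsilon-production): C.
Q → C with every symbol nullable, so Q is nullable.
No other nonterminal has a production whose RHS symbols are all nullable.

{ C, Q }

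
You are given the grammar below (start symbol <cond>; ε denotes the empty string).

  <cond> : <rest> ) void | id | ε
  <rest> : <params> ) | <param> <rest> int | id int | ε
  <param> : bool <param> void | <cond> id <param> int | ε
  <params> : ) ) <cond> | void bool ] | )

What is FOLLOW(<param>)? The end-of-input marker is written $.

In <rest> : <param> <rest> int: add FIRST(<rest> int) = { ), bool, id, int, void }.
In <param> : bool <param> void: add FIRST(void) = { void }.
In <param> : <cond> id <param> int: add FIRST(int) = { int }.
Union: FOLLOW(<param>) = { ), bool, id, int, void }.

{ ), bool, id, int, void }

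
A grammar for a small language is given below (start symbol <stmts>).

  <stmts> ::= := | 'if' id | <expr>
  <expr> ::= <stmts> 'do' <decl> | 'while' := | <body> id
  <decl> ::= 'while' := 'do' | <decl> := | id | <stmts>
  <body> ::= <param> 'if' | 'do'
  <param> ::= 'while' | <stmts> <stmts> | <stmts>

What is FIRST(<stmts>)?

<stmts> ::= := contributes {:=}.
<stmts> ::= 'if' id contributes {'if'}.
From <stmts> ::= <expr>: add FIRST(<expr>) = { 'do', 'if', 'while', := }.
Union: FIRST(<stmts>) = { 'do', 'if', 'while', := }.

{ 'do', 'if', 'while', := }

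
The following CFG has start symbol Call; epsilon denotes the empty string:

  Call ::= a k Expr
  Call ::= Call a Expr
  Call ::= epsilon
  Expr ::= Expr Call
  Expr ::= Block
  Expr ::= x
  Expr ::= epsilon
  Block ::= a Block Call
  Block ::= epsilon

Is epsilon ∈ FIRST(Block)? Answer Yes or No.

Yes

Block has an epsilon-production, so Block ⇒ epsilon.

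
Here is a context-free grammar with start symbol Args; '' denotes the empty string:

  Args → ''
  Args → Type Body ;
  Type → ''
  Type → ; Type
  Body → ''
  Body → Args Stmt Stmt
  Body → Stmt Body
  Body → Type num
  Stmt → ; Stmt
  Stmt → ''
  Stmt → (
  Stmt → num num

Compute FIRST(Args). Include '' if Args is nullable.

{ (, ;, num, '' }

Args → '' contributes ''.
From Args → Type Body ;: Type, Body nullable, take FIRST(Type) ∪ FIRST(Body) ∪ {;} = { (, ;, num }.
Union: FIRST(Args) = { (, ;, num, '' }.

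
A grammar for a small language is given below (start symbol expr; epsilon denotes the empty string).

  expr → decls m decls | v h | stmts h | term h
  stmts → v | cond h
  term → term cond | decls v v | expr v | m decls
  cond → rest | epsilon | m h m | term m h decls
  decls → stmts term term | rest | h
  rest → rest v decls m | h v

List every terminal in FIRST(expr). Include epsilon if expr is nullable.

From expr → decls m decls: add FIRST(decls) = { h, m, v }.
expr → v h contributes {v}.
From expr → stmts h: add FIRST(stmts) = { h, m, v }.
From expr → term h: add FIRST(term) = { h, m, v }.
Union: FIRST(expr) = { h, m, v }.

{ h, m, v }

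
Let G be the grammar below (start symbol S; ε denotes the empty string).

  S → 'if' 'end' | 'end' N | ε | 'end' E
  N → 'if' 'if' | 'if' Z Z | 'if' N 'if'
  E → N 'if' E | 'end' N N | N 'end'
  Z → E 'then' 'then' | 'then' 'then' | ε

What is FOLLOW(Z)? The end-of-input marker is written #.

In N → 'if' Z Z: add FIRST(Z)\{ε} = { 'end', 'if', 'then' }.
  Since Z is nullable, also add FOLLOW(N) = { #, 'end', 'if', 'then' }.
In N → 'if' Z Z: Z is at the end, add FOLLOW(N) = { #, 'end', 'if', 'then' }.
Union: FOLLOW(Z) = { #, 'end', 'if', 'then' }.

{ #, 'end', 'if', 'then' }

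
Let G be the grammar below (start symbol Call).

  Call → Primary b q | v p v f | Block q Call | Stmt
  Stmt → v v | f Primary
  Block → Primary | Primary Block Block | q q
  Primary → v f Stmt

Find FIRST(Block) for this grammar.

{ q, v }

From Block → Primary: add FIRST(Primary) = { v }.
From Block → Primary Block Block: add FIRST(Primary) = { v }.
Block → q q contributes {q}.
Union: FIRST(Block) = { q, v }.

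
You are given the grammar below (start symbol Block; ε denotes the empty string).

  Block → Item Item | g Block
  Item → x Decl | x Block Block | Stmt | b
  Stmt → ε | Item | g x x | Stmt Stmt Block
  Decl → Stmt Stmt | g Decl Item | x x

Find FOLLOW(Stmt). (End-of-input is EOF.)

{ EOF, b, g, x }

In Item → Stmt: Stmt is at the end, add FOLLOW(Item) = { EOF, b, g, x }.
In Stmt → Stmt Stmt Block: add FIRST(Stmt Block)\{ε} = { b, g, x }.
  Since Stmt Block is nullable, also add FOLLOW(Stmt) = { EOF, b, g, x }.
In Stmt → Stmt Stmt Block: add FIRST(Block)\{ε} = { b, g, x }.
  Since Block is nullable, also add FOLLOW(Stmt) = { EOF, b, g, x }.
In Decl → Stmt Stmt: add FIRST(Stmt)\{ε} = { b, g, x }.
  Since Stmt is nullable, also add FOLLOW(Decl) = { EOF, b, g, x }.
In Decl → Stmt Stmt: Stmt is at the end, add FOLLOW(Decl) = { EOF, b, g, x }.
Union: FOLLOW(Stmt) = { EOF, b, g, x }.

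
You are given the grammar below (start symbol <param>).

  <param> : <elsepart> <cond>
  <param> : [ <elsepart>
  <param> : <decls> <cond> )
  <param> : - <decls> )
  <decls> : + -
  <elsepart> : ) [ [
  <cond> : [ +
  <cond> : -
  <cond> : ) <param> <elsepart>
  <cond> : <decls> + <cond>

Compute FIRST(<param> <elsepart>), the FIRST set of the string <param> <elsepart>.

{ ), +, -, [ }

Add FIRST(<param>) = { ), +, -, [ }; <param> is not nullable, stop.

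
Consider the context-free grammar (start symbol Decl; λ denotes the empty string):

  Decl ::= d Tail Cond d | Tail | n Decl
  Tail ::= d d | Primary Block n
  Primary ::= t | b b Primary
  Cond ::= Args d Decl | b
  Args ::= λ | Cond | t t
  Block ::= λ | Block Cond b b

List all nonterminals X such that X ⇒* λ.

Directly nullable (have an λ-production): Args, Block.
No other nonterminal has a production whose RHS symbols are all nullable.

{ Args, Block }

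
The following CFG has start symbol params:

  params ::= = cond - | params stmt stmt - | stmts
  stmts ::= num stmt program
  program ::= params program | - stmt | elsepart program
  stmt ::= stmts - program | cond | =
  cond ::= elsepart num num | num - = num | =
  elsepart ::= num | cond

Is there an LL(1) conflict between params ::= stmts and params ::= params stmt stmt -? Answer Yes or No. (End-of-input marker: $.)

Yes

FIRST(stmts) = { num } and FIRST(params stmt stmt -) = { =, num }.
Both contain num, so the two alternatives are not disjoint — LL(1) conflict.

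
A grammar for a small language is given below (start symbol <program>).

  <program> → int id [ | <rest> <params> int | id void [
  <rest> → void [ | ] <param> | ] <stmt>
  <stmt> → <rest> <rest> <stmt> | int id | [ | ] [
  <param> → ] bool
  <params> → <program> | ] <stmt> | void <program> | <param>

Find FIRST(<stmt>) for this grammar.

From <stmt> → <rest> <rest> <stmt>: add FIRST(<rest>) = { ], void }.
<stmt> → int id contributes {int}.
<stmt> → [ contributes {[}.
<stmt> → ] [ contributes {]}.
Union: FIRST(<stmt>) = { [, ], int, void }.

{ [, ], int, void }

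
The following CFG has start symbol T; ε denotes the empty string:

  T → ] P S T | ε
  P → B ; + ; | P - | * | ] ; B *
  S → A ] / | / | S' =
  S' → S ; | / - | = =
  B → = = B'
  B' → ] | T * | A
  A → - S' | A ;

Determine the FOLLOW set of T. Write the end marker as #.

T is the start symbol, so # ∈ FOLLOW(T).
In T → ] P S T: T is at the end, add FOLLOW(T) = { #, * }.
In B' → T *: add FIRST(*) = { * }.
Union: FOLLOW(T) = { #, * }.

{ #, * }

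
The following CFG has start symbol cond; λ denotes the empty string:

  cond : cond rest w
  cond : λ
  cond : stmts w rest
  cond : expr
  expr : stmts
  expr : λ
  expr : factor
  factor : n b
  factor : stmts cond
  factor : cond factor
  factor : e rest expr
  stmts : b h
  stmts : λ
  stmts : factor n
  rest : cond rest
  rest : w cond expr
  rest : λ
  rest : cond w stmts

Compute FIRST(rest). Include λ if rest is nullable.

From rest : cond rest: cond, rest nullable, take FIRST(cond) ∪ FIRST(rest) = { b, e, n, w }; also λ since the whole RHS is nullable.
rest : w cond expr contributes {w}.
rest : λ contributes λ.
From rest : cond w stmts: cond nullable, take FIRST(cond) ∪ {w} = { b, e, n, w }.
Union: FIRST(rest) = { b, e, n, w, λ }.

{ b, e, n, w, λ }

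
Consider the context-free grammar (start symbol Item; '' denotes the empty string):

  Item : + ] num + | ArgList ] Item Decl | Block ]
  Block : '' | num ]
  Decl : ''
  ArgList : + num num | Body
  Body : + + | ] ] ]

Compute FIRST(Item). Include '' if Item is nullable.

Item : + ] num + contributes {+}.
From Item : ArgList ] Item Decl: add FIRST(ArgList) = { +, ] }.
From Item : Block ]: Block nullable, take FIRST(Block) ∪ {]} = { ], num }.
Union: FIRST(Item) = { +, ], num }.

{ +, ], num }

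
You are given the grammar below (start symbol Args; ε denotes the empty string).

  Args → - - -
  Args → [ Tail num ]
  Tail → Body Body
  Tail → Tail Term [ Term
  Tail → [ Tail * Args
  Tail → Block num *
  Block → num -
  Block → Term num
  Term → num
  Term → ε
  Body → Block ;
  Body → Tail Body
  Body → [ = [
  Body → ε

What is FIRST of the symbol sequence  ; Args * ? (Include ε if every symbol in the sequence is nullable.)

{ ; }

; is a terminal; add {;} and stop.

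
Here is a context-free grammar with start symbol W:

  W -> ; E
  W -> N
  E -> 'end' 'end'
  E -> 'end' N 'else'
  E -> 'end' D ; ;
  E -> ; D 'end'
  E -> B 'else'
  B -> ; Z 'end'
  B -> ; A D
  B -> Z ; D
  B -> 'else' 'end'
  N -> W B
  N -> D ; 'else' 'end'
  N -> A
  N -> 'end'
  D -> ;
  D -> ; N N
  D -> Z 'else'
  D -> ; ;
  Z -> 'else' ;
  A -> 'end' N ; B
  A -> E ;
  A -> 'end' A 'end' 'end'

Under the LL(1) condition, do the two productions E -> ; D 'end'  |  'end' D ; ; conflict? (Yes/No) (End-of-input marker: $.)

FIRST(; D 'end') = { ; } and FIRST('end' D ; ;) = { 'end' }.
The FIRST sets are disjoint and neither alternative is nullable — no conflict.

No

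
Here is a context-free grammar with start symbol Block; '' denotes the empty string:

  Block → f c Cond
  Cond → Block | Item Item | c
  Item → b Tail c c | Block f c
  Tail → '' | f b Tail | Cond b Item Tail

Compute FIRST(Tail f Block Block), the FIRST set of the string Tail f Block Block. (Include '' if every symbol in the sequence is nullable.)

Add FIRST(Tail)\{''} = { b, c, f }; Tail is nullable, continue.
f is a terminal; add {f} and stop.

{ b, c, f }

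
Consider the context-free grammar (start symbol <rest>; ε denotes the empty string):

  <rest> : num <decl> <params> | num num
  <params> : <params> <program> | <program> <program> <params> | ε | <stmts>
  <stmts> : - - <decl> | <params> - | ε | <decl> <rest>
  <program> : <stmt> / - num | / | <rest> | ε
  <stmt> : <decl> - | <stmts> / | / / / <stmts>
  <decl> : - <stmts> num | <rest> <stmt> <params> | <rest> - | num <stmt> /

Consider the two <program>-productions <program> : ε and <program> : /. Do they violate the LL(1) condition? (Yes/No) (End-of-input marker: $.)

Yes

FIRST(ε) = { ε } and FIRST(/) = { / }.
The first alternative is nullable and FOLLOW(<program>) = { $, -, /, num } shares / with FIRST of the second — conflict.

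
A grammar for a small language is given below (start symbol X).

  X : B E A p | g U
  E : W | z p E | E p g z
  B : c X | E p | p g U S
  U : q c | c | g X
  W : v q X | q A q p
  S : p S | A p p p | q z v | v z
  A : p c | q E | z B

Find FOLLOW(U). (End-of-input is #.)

In X : g U: U is at the end, add FOLLOW(X) = { #, p, q, v, z }.
In B : p g U S: add FIRST(S) = { p, q, v, z }.
Union: FOLLOW(U) = { #, p, q, v, z }.

{ #, p, q, v, z }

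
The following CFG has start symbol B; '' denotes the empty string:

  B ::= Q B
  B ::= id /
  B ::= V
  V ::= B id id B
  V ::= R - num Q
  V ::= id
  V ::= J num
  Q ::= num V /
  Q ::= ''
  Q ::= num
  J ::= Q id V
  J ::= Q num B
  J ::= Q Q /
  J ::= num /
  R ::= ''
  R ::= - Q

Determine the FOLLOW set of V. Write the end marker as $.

In B ::= V: V is at the end, add FOLLOW(B) = { $, /, id, num }.
In Q ::= num V /: add FIRST(/) = { / }.
In J ::= Q id V: V is at the end, add FOLLOW(J) = { num }.
Union: FOLLOW(V) = { $, /, id, num }.

{ $, /, id, num }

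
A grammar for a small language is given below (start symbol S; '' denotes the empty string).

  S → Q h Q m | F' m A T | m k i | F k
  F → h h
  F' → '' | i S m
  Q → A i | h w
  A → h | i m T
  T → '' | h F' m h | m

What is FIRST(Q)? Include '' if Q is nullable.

From Q → A i: add FIRST(A) = { h, i }.
Q → h w contributes {h}.
Union: FIRST(Q) = { h, i }.

{ h, i }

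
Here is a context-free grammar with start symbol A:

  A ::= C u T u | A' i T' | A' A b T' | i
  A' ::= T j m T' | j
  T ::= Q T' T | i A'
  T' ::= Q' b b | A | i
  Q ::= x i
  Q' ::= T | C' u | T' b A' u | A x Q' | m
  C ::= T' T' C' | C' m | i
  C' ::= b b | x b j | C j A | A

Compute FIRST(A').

From A' ::= T j m T': add FIRST(T) = { i, x }.
A' ::= j contributes {j}.
Union: FIRST(A') = { i, j, x }.

{ i, j, x }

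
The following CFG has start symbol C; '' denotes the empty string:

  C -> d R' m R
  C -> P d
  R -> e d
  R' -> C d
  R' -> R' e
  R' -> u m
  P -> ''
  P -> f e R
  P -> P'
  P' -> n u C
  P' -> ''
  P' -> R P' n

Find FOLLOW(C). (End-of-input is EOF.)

C is the start symbol, so EOF ∈ FOLLOW(C).
In R' -> C d: add FIRST(d) = { d }.
In P' -> n u C: C is at the end, add FOLLOW(P') = { d, n }.
Union: FOLLOW(C) = { EOF, d, n }.

{ EOF, d, n }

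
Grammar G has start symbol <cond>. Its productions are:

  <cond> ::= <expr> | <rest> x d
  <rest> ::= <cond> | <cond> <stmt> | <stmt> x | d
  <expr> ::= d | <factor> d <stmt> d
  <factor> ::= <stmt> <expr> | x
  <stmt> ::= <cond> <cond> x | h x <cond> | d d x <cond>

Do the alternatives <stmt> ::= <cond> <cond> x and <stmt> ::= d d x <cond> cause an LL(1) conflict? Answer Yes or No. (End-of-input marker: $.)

Yes

FIRST(<cond> <cond> x) = { d, h, x } and FIRST(d d x <cond>) = { d }.
Both contain d, so the two alternatives are not disjoint — LL(1) conflict.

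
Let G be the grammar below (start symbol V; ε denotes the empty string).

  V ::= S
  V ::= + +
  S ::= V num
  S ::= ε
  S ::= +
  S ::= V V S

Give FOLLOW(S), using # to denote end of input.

In V ::= S: S is at the end, add FOLLOW(V) = { #, +, num }.
In S ::= V V S: S is at the end, add FOLLOW(S) = { #, +, num }.
Union: FOLLOW(S) = { #, +, num }.

{ #, +, num }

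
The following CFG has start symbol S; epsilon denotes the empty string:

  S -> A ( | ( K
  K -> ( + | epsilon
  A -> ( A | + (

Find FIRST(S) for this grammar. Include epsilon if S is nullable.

{ (, + }

From S -> A (: add FIRST(A) = { (, + }.
S -> ( K contributes {(}.
Union: FIRST(S) = { (, + }.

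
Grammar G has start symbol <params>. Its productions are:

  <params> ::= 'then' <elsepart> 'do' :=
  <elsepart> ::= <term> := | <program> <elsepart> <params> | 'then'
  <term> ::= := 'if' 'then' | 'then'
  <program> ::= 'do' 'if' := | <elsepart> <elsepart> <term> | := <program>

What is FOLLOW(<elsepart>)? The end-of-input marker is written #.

{ 'do', 'then', := }

In <params> ::= 'then' <elsepart> 'do' :=: add FIRST('do' :=) = { 'do' }.
In <elsepart> ::= <program> <elsepart> <params>: add FIRST(<params>) = { 'then' }.
In <program> ::= <elsepart> <elsepart> <term>: add FIRST(<elsepart> <term>) = { 'do', 'then', := }.
In <program> ::= <elsepart> <elsepart> <term>: add FIRST(<term>) = { 'then', := }.
Union: FOLLOW(<elsepart>) = { 'do', 'then', := }.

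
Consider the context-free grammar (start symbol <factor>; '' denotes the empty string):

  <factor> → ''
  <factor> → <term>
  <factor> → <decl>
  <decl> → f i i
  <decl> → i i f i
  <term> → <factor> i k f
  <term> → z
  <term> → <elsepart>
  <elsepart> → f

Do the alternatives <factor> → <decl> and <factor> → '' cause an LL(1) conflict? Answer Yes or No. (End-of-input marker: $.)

FIRST(<decl>) = { f, i } and FIRST('') = { '' }.
The second alternative is nullable and FOLLOW(<factor>) = { $, i } shares i with FIRST of the first — conflict.

Yes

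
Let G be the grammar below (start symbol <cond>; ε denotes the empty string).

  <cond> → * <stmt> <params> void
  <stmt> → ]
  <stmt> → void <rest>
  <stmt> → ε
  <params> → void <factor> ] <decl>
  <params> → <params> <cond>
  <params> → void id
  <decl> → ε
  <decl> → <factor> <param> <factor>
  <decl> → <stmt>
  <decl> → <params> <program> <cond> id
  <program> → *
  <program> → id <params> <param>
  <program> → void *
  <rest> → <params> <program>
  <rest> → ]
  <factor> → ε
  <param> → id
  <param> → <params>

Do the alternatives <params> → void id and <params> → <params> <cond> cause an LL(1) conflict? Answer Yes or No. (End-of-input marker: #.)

FIRST(void id) = { void } and FIRST(<params> <cond>) = { void }.
Both contain void, so the two alternatives are not disjoint — LL(1) conflict.

Yes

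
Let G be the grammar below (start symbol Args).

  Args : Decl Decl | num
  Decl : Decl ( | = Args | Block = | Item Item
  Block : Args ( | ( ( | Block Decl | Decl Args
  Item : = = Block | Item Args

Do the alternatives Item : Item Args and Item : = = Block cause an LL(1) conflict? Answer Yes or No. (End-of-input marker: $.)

Yes

FIRST(Item Args) = { = } and FIRST(= = Block) = { = }.
Both contain =, so the two alternatives are not disjoint — LL(1) conflict.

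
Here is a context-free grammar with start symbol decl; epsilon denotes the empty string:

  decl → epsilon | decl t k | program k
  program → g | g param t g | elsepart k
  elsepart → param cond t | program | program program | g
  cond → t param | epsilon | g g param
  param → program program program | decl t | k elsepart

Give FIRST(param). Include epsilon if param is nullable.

From param → program program program: add FIRST(program) = { g, k, t }.
From param → decl t: decl nullable, take FIRST(decl) ∪ {t} = { g, k, t }.
param → k elsepart contributes {k}.
Union: FIRST(param) = { g, k, t }.

{ g, k, t }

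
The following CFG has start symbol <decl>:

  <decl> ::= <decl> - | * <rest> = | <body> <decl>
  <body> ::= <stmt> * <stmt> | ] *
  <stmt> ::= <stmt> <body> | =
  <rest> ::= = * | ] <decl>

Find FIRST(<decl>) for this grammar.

{ *, =, ] }

From <decl> ::= <decl> -: add FIRST(<decl>) = { *, =, ] }.
<decl> ::= * <rest> = contributes {*}.
From <decl> ::= <body> <decl>: add FIRST(<body>) = { =, ] }.
Union: FIRST(<decl>) = { *, =, ] }.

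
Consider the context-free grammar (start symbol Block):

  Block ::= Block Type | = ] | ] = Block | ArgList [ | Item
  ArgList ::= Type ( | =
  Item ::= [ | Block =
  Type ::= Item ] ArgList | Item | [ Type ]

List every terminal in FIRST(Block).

{ =, [, ] }

From Block ::= Block Type: add FIRST(Block) = { =, [, ] }.
Block ::= = ] contributes {=}.
Block ::= ] = Block contributes {]}.
From Block ::= ArgList [: add FIRST(ArgList) = { =, [, ] }.
From Block ::= Item: add FIRST(Item) = { =, [, ] }.
Union: FIRST(Block) = { =, [, ] }.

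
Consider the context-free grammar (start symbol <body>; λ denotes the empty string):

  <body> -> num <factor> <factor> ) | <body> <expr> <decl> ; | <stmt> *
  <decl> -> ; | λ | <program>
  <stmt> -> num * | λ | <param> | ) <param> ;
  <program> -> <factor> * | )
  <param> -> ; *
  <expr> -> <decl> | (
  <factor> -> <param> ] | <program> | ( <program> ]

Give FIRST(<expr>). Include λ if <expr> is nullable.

From <expr> -> <decl>: add FIRST(<decl>) = { (, ), ;, λ } (including λ since <decl> is nullable).
<expr> -> ( contributes {(}.
Union: FIRST(<expr>) = { (, ), ;, λ }.

{ (, ), ;, λ }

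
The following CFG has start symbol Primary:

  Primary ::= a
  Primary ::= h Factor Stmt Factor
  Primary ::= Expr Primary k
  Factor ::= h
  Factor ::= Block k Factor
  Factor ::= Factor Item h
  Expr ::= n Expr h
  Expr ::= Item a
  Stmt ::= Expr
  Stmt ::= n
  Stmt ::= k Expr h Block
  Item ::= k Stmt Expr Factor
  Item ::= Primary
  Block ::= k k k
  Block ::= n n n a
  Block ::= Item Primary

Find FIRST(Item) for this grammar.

Item ::= k Stmt Expr Factor contributes {k}.
From Item ::= Primary: add FIRST(Primary) = { a, h, k, n }.
Union: FIRST(Item) = { a, h, k, n }.

{ a, h, k, n }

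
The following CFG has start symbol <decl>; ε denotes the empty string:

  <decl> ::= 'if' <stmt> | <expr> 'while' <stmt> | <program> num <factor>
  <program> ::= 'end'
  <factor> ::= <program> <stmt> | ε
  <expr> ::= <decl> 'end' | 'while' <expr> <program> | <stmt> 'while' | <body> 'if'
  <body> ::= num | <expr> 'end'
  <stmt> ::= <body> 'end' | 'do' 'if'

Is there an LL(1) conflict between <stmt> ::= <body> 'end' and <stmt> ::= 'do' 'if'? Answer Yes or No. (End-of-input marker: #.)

Yes

FIRST(<body> 'end') = { 'do', 'end', 'if', 'while', num } and FIRST('do' 'if') = { 'do' }.
Both contain 'do', so the two alternatives are not disjoint — LL(1) conflict.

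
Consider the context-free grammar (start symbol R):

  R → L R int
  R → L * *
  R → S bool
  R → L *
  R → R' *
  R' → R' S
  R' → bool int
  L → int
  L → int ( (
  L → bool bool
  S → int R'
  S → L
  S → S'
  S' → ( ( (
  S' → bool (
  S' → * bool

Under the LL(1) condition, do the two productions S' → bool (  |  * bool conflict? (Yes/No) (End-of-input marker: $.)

FIRST(bool () = { bool } and FIRST(* bool) = { * }.
The FIRST sets are disjoint and neither alternative is nullable — no conflict.

No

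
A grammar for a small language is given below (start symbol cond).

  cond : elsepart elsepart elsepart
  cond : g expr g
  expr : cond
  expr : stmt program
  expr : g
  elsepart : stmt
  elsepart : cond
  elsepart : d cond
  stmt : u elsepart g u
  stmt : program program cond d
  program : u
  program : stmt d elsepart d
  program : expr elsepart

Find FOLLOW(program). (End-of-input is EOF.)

{ d, g, u }

In expr : stmt program: program is at the end, add FOLLOW(expr) = { d, g, u }.
In stmt : program program cond d: add FIRST(program cond d) = { d, g, u }.
In stmt : program program cond d: add FIRST(cond d) = { d, g, u }.
Union: FOLLOW(program) = { d, g, u }.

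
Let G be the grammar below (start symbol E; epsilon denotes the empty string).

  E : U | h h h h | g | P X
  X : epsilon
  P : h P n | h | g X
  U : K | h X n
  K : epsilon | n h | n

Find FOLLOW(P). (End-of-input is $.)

{ $, n }

In E : P X: add FIRST(X)\{epsilon} = {  }.
  Since X is nullable, also add FOLLOW(E) = { $ }.
In P : h P n: add FIRST(n) = { n }.
Union: FOLLOW(P) = { $, n }.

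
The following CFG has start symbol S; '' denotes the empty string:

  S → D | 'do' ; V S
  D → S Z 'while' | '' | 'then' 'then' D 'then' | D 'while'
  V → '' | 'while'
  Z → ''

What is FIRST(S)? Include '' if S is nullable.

From S → D: add FIRST(D) = { 'do', 'then', 'while', '' } (including '' since D is nullable).
S → 'do' ; V S contributes {'do'}.
Union: FIRST(S) = { 'do', 'then', 'while', '' }.

{ 'do', 'then', 'while', '' }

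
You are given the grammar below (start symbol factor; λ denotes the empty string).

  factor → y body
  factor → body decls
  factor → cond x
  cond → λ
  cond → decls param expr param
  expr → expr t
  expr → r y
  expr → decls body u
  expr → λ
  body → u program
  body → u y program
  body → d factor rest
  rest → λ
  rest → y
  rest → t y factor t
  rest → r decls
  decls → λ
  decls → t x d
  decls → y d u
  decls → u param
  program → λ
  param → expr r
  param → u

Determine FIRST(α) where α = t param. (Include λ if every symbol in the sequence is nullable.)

t is a terminal; add {t} and stop.

{ t }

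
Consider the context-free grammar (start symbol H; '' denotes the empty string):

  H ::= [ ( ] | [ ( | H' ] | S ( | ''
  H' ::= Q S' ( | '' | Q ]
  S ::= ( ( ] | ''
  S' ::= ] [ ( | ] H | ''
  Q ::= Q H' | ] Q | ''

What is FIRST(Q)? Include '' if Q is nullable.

{ (, ], '' }

From Q ::= Q H': Q, H' nullable, take FIRST(Q) ∪ FIRST(H') = { (, ] }; also '' since the whole RHS is nullable.
Q ::= ] Q contributes {]}.
Q ::= '' contributes ''.
Union: FIRST(Q) = { (, ], '' }.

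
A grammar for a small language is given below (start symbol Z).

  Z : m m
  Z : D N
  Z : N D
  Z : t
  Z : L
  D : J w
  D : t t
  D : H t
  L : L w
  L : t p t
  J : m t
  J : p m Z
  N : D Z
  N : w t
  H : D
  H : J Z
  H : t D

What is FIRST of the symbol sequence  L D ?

{ t }

Add FIRST(L) = { t }; L is not nullable, stop.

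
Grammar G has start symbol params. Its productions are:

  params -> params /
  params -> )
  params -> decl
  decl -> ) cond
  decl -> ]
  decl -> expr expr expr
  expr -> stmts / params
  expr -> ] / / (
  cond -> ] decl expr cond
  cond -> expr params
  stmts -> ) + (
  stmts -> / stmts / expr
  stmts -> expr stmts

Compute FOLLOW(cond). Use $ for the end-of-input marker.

In decl -> ) cond: cond is at the end, add FOLLOW(decl) = { $, ), /, ] }.
In cond -> ] decl expr cond: cond is at the end, add FOLLOW(cond) = { $, ), /, ] }.
Union: FOLLOW(cond) = { $, ), /, ] }.

{ $, ), /, ] }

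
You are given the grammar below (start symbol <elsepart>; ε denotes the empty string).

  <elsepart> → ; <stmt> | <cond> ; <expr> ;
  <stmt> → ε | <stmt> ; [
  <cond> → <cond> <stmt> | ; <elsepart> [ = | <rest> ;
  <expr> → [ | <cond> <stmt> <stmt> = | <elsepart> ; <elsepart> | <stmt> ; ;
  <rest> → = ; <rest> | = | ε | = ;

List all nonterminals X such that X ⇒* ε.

{ <rest>, <stmt> }

Directly nullable (have an ε-production): <stmt>, <rest>.
No other nonterminal has a production whose RHS symbols are all nullable.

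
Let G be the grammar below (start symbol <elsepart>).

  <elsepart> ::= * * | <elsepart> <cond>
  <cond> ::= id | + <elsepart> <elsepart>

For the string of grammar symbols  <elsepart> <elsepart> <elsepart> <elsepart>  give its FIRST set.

Add FIRST(<elsepart>) = { * }; <elsepart> is not nullable, stop.

{ * }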